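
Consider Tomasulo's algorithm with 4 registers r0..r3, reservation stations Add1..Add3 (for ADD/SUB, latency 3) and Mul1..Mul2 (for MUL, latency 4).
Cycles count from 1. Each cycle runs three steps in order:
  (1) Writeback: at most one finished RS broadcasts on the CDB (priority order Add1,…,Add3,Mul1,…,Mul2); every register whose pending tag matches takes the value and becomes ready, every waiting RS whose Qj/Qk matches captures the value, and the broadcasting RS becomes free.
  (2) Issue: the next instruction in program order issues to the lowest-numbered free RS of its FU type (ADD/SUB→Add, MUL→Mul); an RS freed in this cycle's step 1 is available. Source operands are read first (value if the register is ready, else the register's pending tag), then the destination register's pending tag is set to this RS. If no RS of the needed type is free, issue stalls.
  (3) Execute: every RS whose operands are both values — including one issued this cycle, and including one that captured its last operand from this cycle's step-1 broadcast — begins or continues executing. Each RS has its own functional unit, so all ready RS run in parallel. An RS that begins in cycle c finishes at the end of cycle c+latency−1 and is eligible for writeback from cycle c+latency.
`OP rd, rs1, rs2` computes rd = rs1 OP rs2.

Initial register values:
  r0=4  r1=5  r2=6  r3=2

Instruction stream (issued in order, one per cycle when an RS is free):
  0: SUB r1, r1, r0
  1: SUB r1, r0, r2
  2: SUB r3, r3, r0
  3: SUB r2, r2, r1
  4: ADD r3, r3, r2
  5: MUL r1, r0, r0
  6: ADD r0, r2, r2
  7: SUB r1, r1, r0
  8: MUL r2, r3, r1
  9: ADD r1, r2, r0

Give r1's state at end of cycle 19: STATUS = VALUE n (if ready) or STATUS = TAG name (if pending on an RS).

STATUS = TAG Add2

c1: issue SUB r1<-Add1 | r0:4,r1:Add1,r2:6,r3:2
c2: issue SUB r1<-Add2 | r0:4,r1:Add2,r2:6,r3:2
c3: issue SUB r3<-Add3 | r0:4,r1:Add2,r2:6,r3:Add3
c4: CDB Add1=1; issue SUB r2<-Add1 | r0:4,r1:Add2,r2:Add1,r3:Add3
c5: CDB Add2=-2; issue ADD r3<-Add2 | r0:4,r1:-2,r2:Add1,r3:Add2
c6: CDB Add3=-2; issue MUL r1<-Mul1 | r0:4,r1:Mul1,r2:Add1,r3:Add2
c7: issue ADD r0<-Add3 | r0:Add3,r1:Mul1,r2:Add1,r3:Add2
c8: CDB Add1=8; issue SUB r1<-Add1 | r0:Add3,r1:Add1,r2:8,r3:Add2
c9: issue MUL r2<-Mul2 | r0:Add3,r1:Add1,r2:Mul2,r3:Add2
c10: CDB Mul1=16; stall | r0:Add3,r1:Add1,r2:Mul2,r3:Add2
c11: CDB Add2=6; issue ADD r1<-Add2 | r0:Add3,r1:Add2,r2:Mul2,r3:6
c12: CDB Add3=16 | r0:16,r1:Add2,r2:Mul2,r3:6
c13: - | r0:16,r1:Add2,r2:Mul2,r3:6
c14: - | r0:16,r1:Add2,r2:Mul2,r3:6
c15: CDB Add1=0 | r0:16,r1:Add2,r2:Mul2,r3:6
c16: - | r0:16,r1:Add2,r2:Mul2,r3:6
c17: - | r0:16,r1:Add2,r2:Mul2,r3:6
c18: - | r0:16,r1:Add2,r2:Mul2,r3:6
c19: CDB Mul2=0 | r0:16,r1:Add2,r2:0,r3:6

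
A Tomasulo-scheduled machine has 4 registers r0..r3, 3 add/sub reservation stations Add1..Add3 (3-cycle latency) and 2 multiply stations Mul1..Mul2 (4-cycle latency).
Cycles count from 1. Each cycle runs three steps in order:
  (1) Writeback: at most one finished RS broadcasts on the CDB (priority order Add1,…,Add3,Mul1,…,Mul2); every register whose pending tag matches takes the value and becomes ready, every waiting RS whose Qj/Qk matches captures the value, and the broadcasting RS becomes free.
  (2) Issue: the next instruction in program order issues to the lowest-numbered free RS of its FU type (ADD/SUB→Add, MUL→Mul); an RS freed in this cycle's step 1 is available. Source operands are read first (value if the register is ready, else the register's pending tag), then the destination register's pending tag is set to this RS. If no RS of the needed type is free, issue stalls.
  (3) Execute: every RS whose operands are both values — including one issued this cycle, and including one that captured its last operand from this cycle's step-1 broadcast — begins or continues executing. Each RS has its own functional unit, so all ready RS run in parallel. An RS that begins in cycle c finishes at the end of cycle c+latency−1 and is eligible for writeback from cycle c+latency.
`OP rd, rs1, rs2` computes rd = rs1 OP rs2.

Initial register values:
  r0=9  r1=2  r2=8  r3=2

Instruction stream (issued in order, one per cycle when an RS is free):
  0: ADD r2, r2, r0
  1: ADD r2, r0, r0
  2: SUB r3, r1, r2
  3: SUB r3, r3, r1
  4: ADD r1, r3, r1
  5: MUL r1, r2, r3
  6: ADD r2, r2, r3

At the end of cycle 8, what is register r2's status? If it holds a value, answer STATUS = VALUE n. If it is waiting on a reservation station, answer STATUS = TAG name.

STATUS = TAG Add3

  c1: issue ADD r2<-Add1  regs: r0:9,r1:2,r2:Add1,r3:2
  c2: issue ADD r2<-Add2  regs: r0:9,r1:2,r2:Add2,r3:2
  c3: issue SUB r3<-Add3  regs: r0:9,r1:2,r2:Add2,r3:Add3
  c4: CDB Add1=17; issue SUB r3<-Add1  regs: r0:9,r1:2,r2:Add2,r3:Add1
  c5: CDB Add2=18; issue ADD r1<-Add2  regs: r0:9,r1:Add2,r2:18,r3:Add1
  c6: issue MUL r1<-Mul1  regs: r0:9,r1:Mul1,r2:18,r3:Add1
  c7: stall  regs: r0:9,r1:Mul1,r2:18,r3:Add1
  c8: CDB Add3=-16; issue ADD r2<-Add3  regs: r0:9,r1:Mul1,r2:Add3,r3:Add1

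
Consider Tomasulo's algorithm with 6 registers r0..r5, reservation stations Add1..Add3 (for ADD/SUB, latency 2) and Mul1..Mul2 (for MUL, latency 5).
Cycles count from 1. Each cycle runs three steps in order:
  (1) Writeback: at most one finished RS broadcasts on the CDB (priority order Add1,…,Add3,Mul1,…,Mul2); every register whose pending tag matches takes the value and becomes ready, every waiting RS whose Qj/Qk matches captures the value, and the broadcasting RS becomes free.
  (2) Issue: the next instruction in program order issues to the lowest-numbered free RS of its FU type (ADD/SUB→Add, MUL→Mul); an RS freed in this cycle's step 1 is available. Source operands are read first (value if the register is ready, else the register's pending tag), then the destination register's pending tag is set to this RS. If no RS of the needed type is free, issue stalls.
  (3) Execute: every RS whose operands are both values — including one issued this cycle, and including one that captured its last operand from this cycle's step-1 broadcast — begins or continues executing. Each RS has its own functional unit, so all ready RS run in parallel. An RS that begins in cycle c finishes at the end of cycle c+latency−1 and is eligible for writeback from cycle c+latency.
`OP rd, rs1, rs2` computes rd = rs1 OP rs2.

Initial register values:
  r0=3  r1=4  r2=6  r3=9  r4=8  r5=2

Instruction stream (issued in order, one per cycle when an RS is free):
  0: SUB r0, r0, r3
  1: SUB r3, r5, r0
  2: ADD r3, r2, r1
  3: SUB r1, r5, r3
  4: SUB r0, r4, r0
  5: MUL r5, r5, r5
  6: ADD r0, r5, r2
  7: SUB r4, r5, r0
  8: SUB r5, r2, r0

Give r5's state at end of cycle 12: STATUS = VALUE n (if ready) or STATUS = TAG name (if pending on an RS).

STATUS = TAG Add3

c1: issue SUB r0<-Add1 | r0:Add1,r1:4,r2:6,r3:9,r4:8,r5:2
c2: issue SUB r3<-Add2 | r0:Add1,r1:4,r2:6,r3:Add2,r4:8,r5:2
c3: CDB Add1=-6; issue ADD r3<-Add1 | r0:-6,r1:4,r2:6,r3:Add1,r4:8,r5:2
c4: issue SUB r1<-Add3 | r0:-6,r1:Add3,r2:6,r3:Add1,r4:8,r5:2
c5: CDB Add1=10; issue SUB r0<-Add1 | r0:Add1,r1:Add3,r2:6,r3:10,r4:8,r5:2
c6: CDB Add2=8; issue MUL r5<-Mul1 | r0:Add1,r1:Add3,r2:6,r3:10,r4:8,r5:Mul1
c7: CDB Add1=14; issue ADD r0<-Add1 | r0:Add1,r1:Add3,r2:6,r3:10,r4:8,r5:Mul1
c8: CDB Add3=-8; issue SUB r4<-Add2 | r0:Add1,r1:-8,r2:6,r3:10,r4:Add2,r5:Mul1
c9: issue SUB r5<-Add3 | r0:Add1,r1:-8,r2:6,r3:10,r4:Add2,r5:Add3
c10: - | r0:Add1,r1:-8,r2:6,r3:10,r4:Add2,r5:Add3
c11: CDB Mul1=4 | r0:Add1,r1:-8,r2:6,r3:10,r4:Add2,r5:Add3
c12: - | r0:Add1,r1:-8,r2:6,r3:10,r4:Add2,r5:Add3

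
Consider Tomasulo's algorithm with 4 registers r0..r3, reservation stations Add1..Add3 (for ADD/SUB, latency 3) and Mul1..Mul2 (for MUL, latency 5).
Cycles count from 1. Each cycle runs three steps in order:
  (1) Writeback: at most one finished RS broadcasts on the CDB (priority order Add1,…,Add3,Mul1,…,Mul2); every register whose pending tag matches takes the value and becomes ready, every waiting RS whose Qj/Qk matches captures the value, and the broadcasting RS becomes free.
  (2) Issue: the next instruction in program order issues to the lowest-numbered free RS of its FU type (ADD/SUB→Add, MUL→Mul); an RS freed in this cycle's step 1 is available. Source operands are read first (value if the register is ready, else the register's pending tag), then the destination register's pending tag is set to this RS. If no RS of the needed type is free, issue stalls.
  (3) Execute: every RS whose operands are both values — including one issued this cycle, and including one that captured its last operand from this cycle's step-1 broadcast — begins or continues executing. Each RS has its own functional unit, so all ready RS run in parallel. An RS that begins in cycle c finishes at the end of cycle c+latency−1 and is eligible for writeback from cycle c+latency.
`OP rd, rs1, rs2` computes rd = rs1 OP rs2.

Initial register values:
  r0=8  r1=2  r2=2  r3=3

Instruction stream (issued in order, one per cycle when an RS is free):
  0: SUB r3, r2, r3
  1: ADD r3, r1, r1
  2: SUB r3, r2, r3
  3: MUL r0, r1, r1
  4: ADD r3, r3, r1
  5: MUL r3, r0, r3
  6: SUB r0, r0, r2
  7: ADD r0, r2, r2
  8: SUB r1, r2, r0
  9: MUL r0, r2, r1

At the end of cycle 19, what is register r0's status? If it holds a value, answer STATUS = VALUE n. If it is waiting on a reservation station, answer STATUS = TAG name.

c1: issue SUB r3<-Add1 | r0:8,r1:2,r2:2,r3:Add1
c2: issue ADD r3<-Add2 | r0:8,r1:2,r2:2,r3:Add2
c3: issue SUB r3<-Add3 | r0:8,r1:2,r2:2,r3:Add3
c4: CDB Add1=-1; issue MUL r0<-Mul1 | r0:Mul1,r1:2,r2:2,r3:Add3
c5: CDB Add2=4; issue ADD r3<-Add1 | r0:Mul1,r1:2,r2:2,r3:Add1
c6: issue MUL r3<-Mul2 | r0:Mul1,r1:2,r2:2,r3:Mul2
c7: issue SUB r0<-Add2 | r0:Add2,r1:2,r2:2,r3:Mul2
c8: CDB Add3=-2; issue ADD r0<-Add3 | r0:Add3,r1:2,r2:2,r3:Mul2
c9: CDB Mul1=4; stall | r0:Add3,r1:2,r2:2,r3:Mul2
c10: stall | r0:Add3,r1:2,r2:2,r3:Mul2
c11: CDB Add1=0; issue SUB r1<-Add1 | r0:Add3,r1:Add1,r2:2,r3:Mul2
c12: CDB Add2=2; issue MUL r0<-Mul1 | r0:Mul1,r1:Add1,r2:2,r3:Mul2
c13: CDB Add3=4 | r0:Mul1,r1:Add1,r2:2,r3:Mul2
c14: - | r0:Mul1,r1:Add1,r2:2,r3:Mul2
c15: - | r0:Mul1,r1:Add1,r2:2,r3:Mul2
c16: CDB Add1=-2 | r0:Mul1,r1:-2,r2:2,r3:Mul2
c17: CDB Mul2=0 | r0:Mul1,r1:-2,r2:2,r3:0
c18: - | r0:Mul1,r1:-2,r2:2,r3:0
c19: - | r0:Mul1,r1:-2,r2:2,r3:0

STATUS = TAG Mul1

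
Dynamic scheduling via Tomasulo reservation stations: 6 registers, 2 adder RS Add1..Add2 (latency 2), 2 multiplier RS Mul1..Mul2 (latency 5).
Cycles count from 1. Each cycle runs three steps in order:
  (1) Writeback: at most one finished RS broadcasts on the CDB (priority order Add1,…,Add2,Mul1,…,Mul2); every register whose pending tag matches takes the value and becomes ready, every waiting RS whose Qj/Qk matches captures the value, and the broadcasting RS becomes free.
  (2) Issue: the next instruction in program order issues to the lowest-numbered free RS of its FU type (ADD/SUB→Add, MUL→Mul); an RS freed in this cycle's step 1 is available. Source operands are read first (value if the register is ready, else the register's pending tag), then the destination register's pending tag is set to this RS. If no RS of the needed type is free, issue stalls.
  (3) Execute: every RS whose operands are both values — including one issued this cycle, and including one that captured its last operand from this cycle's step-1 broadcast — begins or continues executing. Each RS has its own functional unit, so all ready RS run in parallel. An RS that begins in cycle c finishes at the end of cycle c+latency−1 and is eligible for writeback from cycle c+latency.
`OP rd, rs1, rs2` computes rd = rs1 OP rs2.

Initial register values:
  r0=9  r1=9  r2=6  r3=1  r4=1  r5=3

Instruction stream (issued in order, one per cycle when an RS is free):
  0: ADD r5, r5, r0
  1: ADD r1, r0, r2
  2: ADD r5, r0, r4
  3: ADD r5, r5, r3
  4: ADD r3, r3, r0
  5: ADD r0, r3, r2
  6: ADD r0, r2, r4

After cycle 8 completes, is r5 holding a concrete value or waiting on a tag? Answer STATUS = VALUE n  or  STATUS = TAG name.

  c1: issue ADD r5<-Add1  regs: r0:9,r1:9,r2:6,r3:1,r4:1,r5:Add1
  c2: issue ADD r1<-Add2  regs: r0:9,r1:Add2,r2:6,r3:1,r4:1,r5:Add1
  c3: CDB Add1=12; issue ADD r5<-Add1  regs: r0:9,r1:Add2,r2:6,r3:1,r4:1,r5:Add1
  c4: CDB Add2=15; issue ADD r5<-Add2  regs: r0:9,r1:15,r2:6,r3:1,r4:1,r5:Add2
  c5: CDB Add1=10; issue ADD r3<-Add1  regs: r0:9,r1:15,r2:6,r3:Add1,r4:1,r5:Add2
  c6: stall  regs: r0:9,r1:15,r2:6,r3:Add1,r4:1,r5:Add2
  c7: CDB Add1=10; issue ADD r0<-Add1  regs: r0:Add1,r1:15,r2:6,r3:10,r4:1,r5:Add2
  c8: CDB Add2=11; issue ADD r0<-Add2  regs: r0:Add2,r1:15,r2:6,r3:10,r4:1,r5:11

STATUS = VALUE 11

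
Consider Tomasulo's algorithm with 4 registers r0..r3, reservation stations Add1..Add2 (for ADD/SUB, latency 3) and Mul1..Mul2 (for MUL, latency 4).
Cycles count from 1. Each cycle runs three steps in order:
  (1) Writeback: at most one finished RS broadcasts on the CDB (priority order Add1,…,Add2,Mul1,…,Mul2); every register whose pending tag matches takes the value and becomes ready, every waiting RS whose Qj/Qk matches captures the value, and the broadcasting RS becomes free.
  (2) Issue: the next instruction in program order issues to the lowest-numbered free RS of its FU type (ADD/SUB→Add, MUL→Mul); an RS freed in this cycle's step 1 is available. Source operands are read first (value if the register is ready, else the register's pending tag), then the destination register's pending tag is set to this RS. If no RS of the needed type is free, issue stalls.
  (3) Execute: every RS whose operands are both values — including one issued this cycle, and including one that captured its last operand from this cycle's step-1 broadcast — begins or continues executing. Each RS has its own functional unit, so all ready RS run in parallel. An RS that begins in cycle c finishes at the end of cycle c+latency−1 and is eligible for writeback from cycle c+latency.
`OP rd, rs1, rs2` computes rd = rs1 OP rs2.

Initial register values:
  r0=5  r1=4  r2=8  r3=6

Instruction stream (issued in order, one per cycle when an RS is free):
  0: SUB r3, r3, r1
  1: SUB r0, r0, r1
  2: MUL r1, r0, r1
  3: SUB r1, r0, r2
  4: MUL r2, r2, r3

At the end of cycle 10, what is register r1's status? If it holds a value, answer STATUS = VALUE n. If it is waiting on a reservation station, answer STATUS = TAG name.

cycle 1: issue SUB r3<-Add1 // r0:5,r1:4,r2:8,r3:Add1
cycle 2: issue SUB r0<-Add2 // r0:Add2,r1:4,r2:8,r3:Add1
cycle 3: issue MUL r1<-Mul1 // r0:Add2,r1:Mul1,r2:8,r3:Add1
cycle 4: CDB Add1=2; issue SUB r1<-Add1 // r0:Add2,r1:Add1,r2:8,r3:2
cycle 5: CDB Add2=1; issue MUL r2<-Mul2 // r0:1,r1:Add1,r2:Mul2,r3:2
cycle 6: - // r0:1,r1:Add1,r2:Mul2,r3:2
cycle 7: - // r0:1,r1:Add1,r2:Mul2,r3:2
cycle 8: CDB Add1=-7 // r0:1,r1:-7,r2:Mul2,r3:2
cycle 9: CDB Mul1=4 // r0:1,r1:-7,r2:Mul2,r3:2
cycle 10: CDB Mul2=16 // r0:1,r1:-7,r2:16,r3:2

STATUS = VALUE -7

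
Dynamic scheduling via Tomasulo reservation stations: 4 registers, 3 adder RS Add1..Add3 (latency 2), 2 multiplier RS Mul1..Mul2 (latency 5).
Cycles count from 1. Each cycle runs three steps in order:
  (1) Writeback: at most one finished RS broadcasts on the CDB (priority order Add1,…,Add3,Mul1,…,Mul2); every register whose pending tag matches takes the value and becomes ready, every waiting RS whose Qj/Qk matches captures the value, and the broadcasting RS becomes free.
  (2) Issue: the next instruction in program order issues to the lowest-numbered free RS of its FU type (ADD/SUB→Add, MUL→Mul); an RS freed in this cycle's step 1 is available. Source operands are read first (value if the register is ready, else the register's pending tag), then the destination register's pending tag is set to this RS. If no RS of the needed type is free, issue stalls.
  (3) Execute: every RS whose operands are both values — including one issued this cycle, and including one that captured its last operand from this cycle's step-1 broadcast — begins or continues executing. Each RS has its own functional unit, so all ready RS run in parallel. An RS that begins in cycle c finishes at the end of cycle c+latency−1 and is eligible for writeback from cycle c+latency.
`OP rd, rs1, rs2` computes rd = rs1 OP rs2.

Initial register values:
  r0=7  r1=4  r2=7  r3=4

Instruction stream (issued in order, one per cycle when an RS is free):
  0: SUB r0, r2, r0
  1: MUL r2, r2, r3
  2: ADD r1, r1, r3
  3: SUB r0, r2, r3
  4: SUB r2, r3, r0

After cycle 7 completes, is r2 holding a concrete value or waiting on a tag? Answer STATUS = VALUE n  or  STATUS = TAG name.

STATUS = TAG Add1

cycle 1: issue SUB r0<-Add1 // r0:Add1,r1:4,r2:7,r3:4
cycle 2: issue MUL r2<-Mul1 // r0:Add1,r1:4,r2:Mul1,r3:4
cycle 3: CDB Add1=0; issue ADD r1<-Add1 // r0:0,r1:Add1,r2:Mul1,r3:4
cycle 4: issue SUB r0<-Add2 // r0:Add2,r1:Add1,r2:Mul1,r3:4
cycle 5: CDB Add1=8; issue SUB r2<-Add1 // r0:Add2,r1:8,r2:Add1,r3:4
cycle 6: - // r0:Add2,r1:8,r2:Add1,r3:4
cycle 7: CDB Mul1=28 // r0:Add2,r1:8,r2:Add1,r3:4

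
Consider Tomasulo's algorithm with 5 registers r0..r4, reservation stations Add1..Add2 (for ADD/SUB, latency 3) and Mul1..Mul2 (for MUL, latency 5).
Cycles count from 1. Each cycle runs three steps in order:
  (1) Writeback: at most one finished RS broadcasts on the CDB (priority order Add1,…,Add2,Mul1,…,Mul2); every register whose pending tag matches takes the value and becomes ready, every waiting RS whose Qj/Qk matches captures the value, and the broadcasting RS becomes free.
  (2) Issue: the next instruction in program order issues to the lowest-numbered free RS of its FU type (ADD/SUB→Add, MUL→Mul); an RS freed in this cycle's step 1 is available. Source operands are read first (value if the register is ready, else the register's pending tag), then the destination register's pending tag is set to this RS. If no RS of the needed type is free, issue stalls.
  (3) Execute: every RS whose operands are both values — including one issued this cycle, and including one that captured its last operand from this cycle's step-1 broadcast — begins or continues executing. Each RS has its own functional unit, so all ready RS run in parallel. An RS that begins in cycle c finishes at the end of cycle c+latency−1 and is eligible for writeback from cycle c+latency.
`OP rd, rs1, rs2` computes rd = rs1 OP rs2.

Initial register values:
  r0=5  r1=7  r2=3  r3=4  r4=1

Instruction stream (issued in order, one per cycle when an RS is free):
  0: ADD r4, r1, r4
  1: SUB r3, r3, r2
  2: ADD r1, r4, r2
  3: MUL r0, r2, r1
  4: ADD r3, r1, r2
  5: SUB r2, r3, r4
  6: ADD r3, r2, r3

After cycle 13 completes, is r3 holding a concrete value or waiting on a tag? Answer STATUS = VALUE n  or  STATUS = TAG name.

c1: issue ADD r4<-Add1 | r0:5,r1:7,r2:3,r3:4,r4:Add1
c2: issue SUB r3<-Add2 | r0:5,r1:7,r2:3,r3:Add2,r4:Add1
c3: stall | r0:5,r1:7,r2:3,r3:Add2,r4:Add1
c4: CDB Add1=8; issue ADD r1<-Add1 | r0:5,r1:Add1,r2:3,r3:Add2,r4:8
c5: CDB Add2=1; issue MUL r0<-Mul1 | r0:Mul1,r1:Add1,r2:3,r3:1,r4:8
c6: issue ADD r3<-Add2 | r0:Mul1,r1:Add1,r2:3,r3:Add2,r4:8
c7: CDB Add1=11; issue SUB r2<-Add1 | r0:Mul1,r1:11,r2:Add1,r3:Add2,r4:8
c8: stall | r0:Mul1,r1:11,r2:Add1,r3:Add2,r4:8
c9: stall | r0:Mul1,r1:11,r2:Add1,r3:Add2,r4:8
c10: CDB Add2=14; issue ADD r3<-Add2 | r0:Mul1,r1:11,r2:Add1,r3:Add2,r4:8
c11: - | r0:Mul1,r1:11,r2:Add1,r3:Add2,r4:8
c12: CDB Mul1=33 | r0:33,r1:11,r2:Add1,r3:Add2,r4:8
c13: CDB Add1=6 | r0:33,r1:11,r2:6,r3:Add2,r4:8

STATUS = TAG Add2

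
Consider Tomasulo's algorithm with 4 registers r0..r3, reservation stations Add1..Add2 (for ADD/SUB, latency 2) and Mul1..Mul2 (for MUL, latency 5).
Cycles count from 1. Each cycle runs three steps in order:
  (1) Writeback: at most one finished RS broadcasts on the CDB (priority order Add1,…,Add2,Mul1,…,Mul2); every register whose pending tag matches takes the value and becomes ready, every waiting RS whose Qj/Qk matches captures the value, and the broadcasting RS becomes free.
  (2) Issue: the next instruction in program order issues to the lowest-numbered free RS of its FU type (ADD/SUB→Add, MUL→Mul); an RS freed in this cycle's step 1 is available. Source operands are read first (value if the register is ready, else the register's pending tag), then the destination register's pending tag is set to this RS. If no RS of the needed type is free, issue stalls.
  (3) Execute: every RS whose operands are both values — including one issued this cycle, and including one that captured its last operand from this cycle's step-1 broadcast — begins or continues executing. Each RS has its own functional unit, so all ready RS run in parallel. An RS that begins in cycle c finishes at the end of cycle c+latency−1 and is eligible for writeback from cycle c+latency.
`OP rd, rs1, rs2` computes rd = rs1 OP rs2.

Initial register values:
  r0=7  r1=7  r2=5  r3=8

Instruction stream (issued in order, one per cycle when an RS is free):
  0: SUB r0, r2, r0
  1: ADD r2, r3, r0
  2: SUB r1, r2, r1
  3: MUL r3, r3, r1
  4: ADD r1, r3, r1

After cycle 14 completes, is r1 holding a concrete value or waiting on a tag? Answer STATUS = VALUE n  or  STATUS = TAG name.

STATUS = VALUE -9

c1: issue SUB r0<-Add1 | r0:Add1,r1:7,r2:5,r3:8
c2: issue ADD r2<-Add2 | r0:Add1,r1:7,r2:Add2,r3:8
c3: CDB Add1=-2; issue SUB r1<-Add1 | r0:-2,r1:Add1,r2:Add2,r3:8
c4: issue MUL r3<-Mul1 | r0:-2,r1:Add1,r2:Add2,r3:Mul1
c5: CDB Add2=6; issue ADD r1<-Add2 | r0:-2,r1:Add2,r2:6,r3:Mul1
c6: - | r0:-2,r1:Add2,r2:6,r3:Mul1
c7: CDB Add1=-1 | r0:-2,r1:Add2,r2:6,r3:Mul1
c8: - | r0:-2,r1:Add2,r2:6,r3:Mul1
c9: - | r0:-2,r1:Add2,r2:6,r3:Mul1
c10: - | r0:-2,r1:Add2,r2:6,r3:Mul1
c11: - | r0:-2,r1:Add2,r2:6,r3:Mul1
c12: CDB Mul1=-8 | r0:-2,r1:Add2,r2:6,r3:-8
c13: - | r0:-2,r1:Add2,r2:6,r3:-8
c14: CDB Add2=-9 | r0:-2,r1:-9,r2:6,r3:-8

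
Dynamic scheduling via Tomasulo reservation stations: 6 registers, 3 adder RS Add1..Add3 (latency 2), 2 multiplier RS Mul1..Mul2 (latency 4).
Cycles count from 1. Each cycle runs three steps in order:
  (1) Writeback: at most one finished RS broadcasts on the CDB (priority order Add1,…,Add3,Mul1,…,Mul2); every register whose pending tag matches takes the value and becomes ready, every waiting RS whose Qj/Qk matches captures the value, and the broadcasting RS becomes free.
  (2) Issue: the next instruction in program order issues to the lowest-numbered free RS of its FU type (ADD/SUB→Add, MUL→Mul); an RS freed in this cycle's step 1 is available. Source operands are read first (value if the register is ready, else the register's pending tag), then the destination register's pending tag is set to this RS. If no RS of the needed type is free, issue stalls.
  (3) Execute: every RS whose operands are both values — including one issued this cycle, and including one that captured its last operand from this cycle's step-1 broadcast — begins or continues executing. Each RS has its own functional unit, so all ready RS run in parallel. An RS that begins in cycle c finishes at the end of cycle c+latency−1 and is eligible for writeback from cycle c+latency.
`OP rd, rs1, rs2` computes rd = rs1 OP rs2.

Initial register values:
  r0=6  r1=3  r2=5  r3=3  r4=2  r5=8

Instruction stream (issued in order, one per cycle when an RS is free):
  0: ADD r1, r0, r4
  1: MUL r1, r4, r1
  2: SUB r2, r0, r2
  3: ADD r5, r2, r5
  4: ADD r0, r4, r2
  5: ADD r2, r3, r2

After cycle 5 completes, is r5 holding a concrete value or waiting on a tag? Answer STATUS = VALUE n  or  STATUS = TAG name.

STATUS = TAG Add2

  c1: issue ADD r1<-Add1  regs: r0:6,r1:Add1,r2:5,r3:3,r4:2,r5:8
  c2: issue MUL r1<-Mul1  regs: r0:6,r1:Mul1,r2:5,r3:3,r4:2,r5:8
  c3: CDB Add1=8; issue SUB r2<-Add1  regs: r0:6,r1:Mul1,r2:Add1,r3:3,r4:2,r5:8
  c4: issue ADD r5<-Add2  regs: r0:6,r1:Mul1,r2:Add1,r3:3,r4:2,r5:Add2
  c5: CDB Add1=1; issue ADD r0<-Add1  regs: r0:Add1,r1:Mul1,r2:1,r3:3,r4:2,r5:Add2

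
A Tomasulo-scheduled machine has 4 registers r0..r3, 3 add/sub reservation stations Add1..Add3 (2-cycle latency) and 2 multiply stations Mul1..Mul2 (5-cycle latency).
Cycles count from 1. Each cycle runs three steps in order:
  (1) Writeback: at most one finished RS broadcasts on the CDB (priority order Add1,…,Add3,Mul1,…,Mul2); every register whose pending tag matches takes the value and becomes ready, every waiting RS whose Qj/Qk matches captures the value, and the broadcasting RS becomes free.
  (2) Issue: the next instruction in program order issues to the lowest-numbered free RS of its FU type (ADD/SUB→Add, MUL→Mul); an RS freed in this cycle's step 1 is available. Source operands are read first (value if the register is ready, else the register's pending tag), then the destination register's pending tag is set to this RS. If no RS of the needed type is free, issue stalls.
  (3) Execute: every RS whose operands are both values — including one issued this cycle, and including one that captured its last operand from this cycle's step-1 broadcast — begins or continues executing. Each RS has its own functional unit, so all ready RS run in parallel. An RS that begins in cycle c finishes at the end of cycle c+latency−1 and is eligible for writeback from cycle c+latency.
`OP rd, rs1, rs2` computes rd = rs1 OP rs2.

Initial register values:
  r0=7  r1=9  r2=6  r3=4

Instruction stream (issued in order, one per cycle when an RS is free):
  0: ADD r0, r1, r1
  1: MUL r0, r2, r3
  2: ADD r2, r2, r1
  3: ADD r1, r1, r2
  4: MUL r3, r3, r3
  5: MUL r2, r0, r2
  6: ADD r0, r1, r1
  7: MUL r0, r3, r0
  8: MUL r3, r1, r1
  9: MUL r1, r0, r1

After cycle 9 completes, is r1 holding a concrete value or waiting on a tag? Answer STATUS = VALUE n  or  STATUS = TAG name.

STATUS = VALUE 24

c1: issue ADD r0<-Add1 | r0:Add1,r1:9,r2:6,r3:4
c2: issue MUL r0<-Mul1 | r0:Mul1,r1:9,r2:6,r3:4
c3: CDB Add1=18; issue ADD r2<-Add1 | r0:Mul1,r1:9,r2:Add1,r3:4
c4: issue ADD r1<-Add2 | r0:Mul1,r1:Add2,r2:Add1,r3:4
c5: CDB Add1=15; issue MUL r3<-Mul2 | r0:Mul1,r1:Add2,r2:15,r3:Mul2
c6: stall | r0:Mul1,r1:Add2,r2:15,r3:Mul2
c7: CDB Add2=24; stall | r0:Mul1,r1:24,r2:15,r3:Mul2
c8: CDB Mul1=24; issue MUL r2<-Mul1 | r0:24,r1:24,r2:Mul1,r3:Mul2
c9: issue ADD r0<-Add1 | r0:Add1,r1:24,r2:Mul1,r3:Mul2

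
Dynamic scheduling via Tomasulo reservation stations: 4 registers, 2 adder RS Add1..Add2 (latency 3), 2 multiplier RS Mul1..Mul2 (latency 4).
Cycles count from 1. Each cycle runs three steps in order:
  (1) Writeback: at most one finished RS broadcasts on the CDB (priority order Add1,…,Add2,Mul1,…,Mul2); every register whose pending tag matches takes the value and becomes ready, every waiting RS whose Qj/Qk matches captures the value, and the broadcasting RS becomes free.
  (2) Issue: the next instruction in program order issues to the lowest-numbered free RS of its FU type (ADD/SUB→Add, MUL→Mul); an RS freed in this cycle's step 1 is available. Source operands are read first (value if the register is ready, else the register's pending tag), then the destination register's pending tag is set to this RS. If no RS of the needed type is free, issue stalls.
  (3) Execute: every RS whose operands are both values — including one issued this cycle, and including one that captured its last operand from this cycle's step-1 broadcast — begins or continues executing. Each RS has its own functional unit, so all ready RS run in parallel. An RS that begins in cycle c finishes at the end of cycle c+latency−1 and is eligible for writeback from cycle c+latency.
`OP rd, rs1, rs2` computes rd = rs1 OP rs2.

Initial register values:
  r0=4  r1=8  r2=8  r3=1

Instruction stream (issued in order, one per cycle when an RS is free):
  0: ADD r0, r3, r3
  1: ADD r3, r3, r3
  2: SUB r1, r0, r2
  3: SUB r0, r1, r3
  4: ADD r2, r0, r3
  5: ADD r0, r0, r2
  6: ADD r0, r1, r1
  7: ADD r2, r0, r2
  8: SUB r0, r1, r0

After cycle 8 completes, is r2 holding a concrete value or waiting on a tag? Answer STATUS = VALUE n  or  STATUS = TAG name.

STATUS = TAG Add1

  c1: issue ADD r0<-Add1  regs: r0:Add1,r1:8,r2:8,r3:1
  c2: issue ADD r3<-Add2  regs: r0:Add1,r1:8,r2:8,r3:Add2
  c3: stall  regs: r0:Add1,r1:8,r2:8,r3:Add2
  c4: CDB Add1=2; issue SUB r1<-Add1  regs: r0:2,r1:Add1,r2:8,r3:Add2
  c5: CDB Add2=2; issue SUB r0<-Add2  regs: r0:Add2,r1:Add1,r2:8,r3:2
  c6: stall  regs: r0:Add2,r1:Add1,r2:8,r3:2
  c7: CDB Add1=-6; issue ADD r2<-Add1  regs: r0:Add2,r1:-6,r2:Add1,r3:2
  c8: stall  regs: r0:Add2,r1:-6,r2:Add1,r3:2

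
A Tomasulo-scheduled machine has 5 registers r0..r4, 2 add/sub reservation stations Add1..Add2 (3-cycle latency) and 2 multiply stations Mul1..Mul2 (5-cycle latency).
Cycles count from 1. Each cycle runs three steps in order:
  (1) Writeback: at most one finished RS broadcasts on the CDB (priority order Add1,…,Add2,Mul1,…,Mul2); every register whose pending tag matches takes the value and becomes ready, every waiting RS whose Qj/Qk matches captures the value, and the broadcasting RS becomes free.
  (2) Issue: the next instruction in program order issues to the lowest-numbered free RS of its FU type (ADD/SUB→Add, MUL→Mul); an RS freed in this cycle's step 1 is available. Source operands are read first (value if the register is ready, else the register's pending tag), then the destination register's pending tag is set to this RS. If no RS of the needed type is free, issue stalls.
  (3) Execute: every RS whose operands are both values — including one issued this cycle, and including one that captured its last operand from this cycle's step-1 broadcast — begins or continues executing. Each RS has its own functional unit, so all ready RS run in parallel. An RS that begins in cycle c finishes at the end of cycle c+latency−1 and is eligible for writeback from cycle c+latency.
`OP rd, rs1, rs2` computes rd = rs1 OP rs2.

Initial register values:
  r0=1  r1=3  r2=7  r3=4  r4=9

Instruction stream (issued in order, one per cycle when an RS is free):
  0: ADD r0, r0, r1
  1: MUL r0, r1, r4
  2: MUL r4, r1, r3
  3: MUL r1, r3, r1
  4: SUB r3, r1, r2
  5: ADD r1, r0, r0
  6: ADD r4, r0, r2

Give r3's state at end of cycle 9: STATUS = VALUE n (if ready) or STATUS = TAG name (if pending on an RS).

  c1: issue ADD r0<-Add1  regs: r0:Add1,r1:3,r2:7,r3:4,r4:9
  c2: issue MUL r0<-Mul1  regs: r0:Mul1,r1:3,r2:7,r3:4,r4:9
  c3: issue MUL r4<-Mul2  regs: r0:Mul1,r1:3,r2:7,r3:4,r4:Mul2
  c4: CDB Add1=4; stall  regs: r0:Mul1,r1:3,r2:7,r3:4,r4:Mul2
  c5: stall  regs: r0:Mul1,r1:3,r2:7,r3:4,r4:Mul2
  c6: stall  regs: r0:Mul1,r1:3,r2:7,r3:4,r4:Mul2
  c7: CDB Mul1=27; issue MUL r1<-Mul1  regs: r0:27,r1:Mul1,r2:7,r3:4,r4:Mul2
  c8: CDB Mul2=12; issue SUB r3<-Add1  regs: r0:27,r1:Mul1,r2:7,r3:Add1,r4:12
  c9: issue ADD r1<-Add2  regs: r0:27,r1:Add2,r2:7,r3:Add1,r4:12

STATUS = TAG Add1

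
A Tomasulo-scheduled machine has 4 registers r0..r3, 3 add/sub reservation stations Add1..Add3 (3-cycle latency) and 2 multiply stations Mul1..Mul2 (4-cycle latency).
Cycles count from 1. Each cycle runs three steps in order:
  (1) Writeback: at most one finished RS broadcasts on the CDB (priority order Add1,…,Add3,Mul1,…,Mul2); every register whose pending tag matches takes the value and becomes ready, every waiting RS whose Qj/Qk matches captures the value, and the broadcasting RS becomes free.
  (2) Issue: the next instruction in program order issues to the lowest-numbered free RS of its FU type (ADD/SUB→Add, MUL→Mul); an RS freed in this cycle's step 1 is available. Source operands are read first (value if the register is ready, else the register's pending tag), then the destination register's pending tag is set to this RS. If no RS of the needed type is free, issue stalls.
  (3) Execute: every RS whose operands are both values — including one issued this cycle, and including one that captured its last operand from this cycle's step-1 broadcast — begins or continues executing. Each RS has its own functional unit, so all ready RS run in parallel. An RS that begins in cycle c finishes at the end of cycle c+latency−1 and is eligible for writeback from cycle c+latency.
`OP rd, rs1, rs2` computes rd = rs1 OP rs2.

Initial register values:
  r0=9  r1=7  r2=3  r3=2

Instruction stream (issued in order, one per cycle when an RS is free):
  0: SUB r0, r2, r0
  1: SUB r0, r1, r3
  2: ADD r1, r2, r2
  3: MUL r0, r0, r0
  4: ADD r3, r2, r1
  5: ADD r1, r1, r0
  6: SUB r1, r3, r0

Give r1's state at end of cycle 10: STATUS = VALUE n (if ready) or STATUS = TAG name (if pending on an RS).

  c1: issue SUB r0<-Add1  regs: r0:Add1,r1:7,r2:3,r3:2
  c2: issue SUB r0<-Add2  regs: r0:Add2,r1:7,r2:3,r3:2
  c3: issue ADD r1<-Add3  regs: r0:Add2,r1:Add3,r2:3,r3:2
  c4: CDB Add1=-6; issue MUL r0<-Mul1  regs: r0:Mul1,r1:Add3,r2:3,r3:2
  c5: CDB Add2=5; issue ADD r3<-Add1  regs: r0:Mul1,r1:Add3,r2:3,r3:Add1
  c6: CDB Add3=6; issue ADD r1<-Add2  regs: r0:Mul1,r1:Add2,r2:3,r3:Add1
  c7: issue SUB r1<-Add3  regs: r0:Mul1,r1:Add3,r2:3,r3:Add1
  c8: -  regs: r0:Mul1,r1:Add3,r2:3,r3:Add1
  c9: CDB Add1=9  regs: r0:Mul1,r1:Add3,r2:3,r3:9
  c10: CDB Mul1=25  regs: r0:25,r1:Add3,r2:3,r3:9

STATUS = TAG Add3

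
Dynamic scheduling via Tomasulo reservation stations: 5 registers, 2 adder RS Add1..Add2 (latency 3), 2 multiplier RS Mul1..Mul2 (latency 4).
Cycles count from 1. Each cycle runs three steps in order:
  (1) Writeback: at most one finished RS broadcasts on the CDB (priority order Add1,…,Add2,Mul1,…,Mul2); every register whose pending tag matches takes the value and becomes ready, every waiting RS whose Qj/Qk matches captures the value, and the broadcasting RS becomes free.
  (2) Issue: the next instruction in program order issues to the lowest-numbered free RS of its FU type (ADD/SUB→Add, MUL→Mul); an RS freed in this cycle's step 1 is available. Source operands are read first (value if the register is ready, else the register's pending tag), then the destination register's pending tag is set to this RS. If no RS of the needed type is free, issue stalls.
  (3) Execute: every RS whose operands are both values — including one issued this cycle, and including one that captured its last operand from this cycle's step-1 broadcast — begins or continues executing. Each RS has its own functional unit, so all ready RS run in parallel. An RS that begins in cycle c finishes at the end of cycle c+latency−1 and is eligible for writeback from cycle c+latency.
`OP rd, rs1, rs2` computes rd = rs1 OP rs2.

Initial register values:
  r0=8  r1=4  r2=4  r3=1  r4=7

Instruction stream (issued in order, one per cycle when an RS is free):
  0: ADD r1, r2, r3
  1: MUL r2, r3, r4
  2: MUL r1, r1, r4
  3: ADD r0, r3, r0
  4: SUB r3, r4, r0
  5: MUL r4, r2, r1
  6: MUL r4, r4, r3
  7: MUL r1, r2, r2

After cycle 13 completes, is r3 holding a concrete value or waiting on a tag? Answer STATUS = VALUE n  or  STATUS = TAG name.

c1: issue ADD r1<-Add1 | r0:8,r1:Add1,r2:4,r3:1,r4:7
c2: issue MUL r2<-Mul1 | r0:8,r1:Add1,r2:Mul1,r3:1,r4:7
c3: issue MUL r1<-Mul2 | r0:8,r1:Mul2,r2:Mul1,r3:1,r4:7
c4: CDB Add1=5; issue ADD r0<-Add1 | r0:Add1,r1:Mul2,r2:Mul1,r3:1,r4:7
c5: issue SUB r3<-Add2 | r0:Add1,r1:Mul2,r2:Mul1,r3:Add2,r4:7
c6: CDB Mul1=7; issue MUL r4<-Mul1 | r0:Add1,r1:Mul2,r2:7,r3:Add2,r4:Mul1
c7: CDB Add1=9; stall | r0:9,r1:Mul2,r2:7,r3:Add2,r4:Mul1
c8: CDB Mul2=35; issue MUL r4<-Mul2 | r0:9,r1:35,r2:7,r3:Add2,r4:Mul2
c9: stall | r0:9,r1:35,r2:7,r3:Add2,r4:Mul2
c10: CDB Add2=-2; stall | r0:9,r1:35,r2:7,r3:-2,r4:Mul2
c11: stall | r0:9,r1:35,r2:7,r3:-2,r4:Mul2
c12: CDB Mul1=245; issue MUL r1<-Mul1 | r0:9,r1:Mul1,r2:7,r3:-2,r4:Mul2
c13: - | r0:9,r1:Mul1,r2:7,r3:-2,r4:Mul2

STATUS = VALUE -2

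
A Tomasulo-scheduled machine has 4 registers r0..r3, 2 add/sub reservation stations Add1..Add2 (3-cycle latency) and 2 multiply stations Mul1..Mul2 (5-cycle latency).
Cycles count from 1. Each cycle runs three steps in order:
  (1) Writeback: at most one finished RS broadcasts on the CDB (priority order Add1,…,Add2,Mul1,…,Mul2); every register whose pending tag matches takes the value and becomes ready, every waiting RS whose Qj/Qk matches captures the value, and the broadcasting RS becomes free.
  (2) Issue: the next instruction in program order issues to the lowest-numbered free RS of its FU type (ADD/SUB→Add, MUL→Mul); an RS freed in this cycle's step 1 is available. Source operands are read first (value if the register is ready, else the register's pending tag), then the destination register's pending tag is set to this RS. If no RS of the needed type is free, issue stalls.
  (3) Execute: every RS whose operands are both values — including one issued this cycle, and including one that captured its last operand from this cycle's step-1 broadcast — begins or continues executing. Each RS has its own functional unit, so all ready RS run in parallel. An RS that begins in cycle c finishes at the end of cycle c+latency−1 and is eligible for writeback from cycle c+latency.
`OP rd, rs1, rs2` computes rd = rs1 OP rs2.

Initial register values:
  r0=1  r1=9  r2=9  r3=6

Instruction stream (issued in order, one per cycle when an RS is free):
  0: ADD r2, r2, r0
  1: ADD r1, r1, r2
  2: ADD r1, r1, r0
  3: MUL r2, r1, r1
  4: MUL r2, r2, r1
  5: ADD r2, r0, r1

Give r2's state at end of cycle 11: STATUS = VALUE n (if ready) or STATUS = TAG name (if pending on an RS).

STATUS = TAG Add2

cycle 1: issue ADD r2<-Add1 // r0:1,r1:9,r2:Add1,r3:6
cycle 2: issue ADD r1<-Add2 // r0:1,r1:Add2,r2:Add1,r3:6
cycle 3: stall // r0:1,r1:Add2,r2:Add1,r3:6
cycle 4: CDB Add1=10; issue ADD r1<-Add1 // r0:1,r1:Add1,r2:10,r3:6
cycle 5: issue MUL r2<-Mul1 // r0:1,r1:Add1,r2:Mul1,r3:6
cycle 6: issue MUL r2<-Mul2 // r0:1,r1:Add1,r2:Mul2,r3:6
cycle 7: CDB Add2=19; issue ADD r2<-Add2 // r0:1,r1:Add1,r2:Add2,r3:6
cycle 8: - // r0:1,r1:Add1,r2:Add2,r3:6
cycle 9: - // r0:1,r1:Add1,r2:Add2,r3:6
cycle 10: CDB Add1=20 // r0:1,r1:20,r2:Add2,r3:6
cycle 11: - // r0:1,r1:20,r2:Add2,r3:6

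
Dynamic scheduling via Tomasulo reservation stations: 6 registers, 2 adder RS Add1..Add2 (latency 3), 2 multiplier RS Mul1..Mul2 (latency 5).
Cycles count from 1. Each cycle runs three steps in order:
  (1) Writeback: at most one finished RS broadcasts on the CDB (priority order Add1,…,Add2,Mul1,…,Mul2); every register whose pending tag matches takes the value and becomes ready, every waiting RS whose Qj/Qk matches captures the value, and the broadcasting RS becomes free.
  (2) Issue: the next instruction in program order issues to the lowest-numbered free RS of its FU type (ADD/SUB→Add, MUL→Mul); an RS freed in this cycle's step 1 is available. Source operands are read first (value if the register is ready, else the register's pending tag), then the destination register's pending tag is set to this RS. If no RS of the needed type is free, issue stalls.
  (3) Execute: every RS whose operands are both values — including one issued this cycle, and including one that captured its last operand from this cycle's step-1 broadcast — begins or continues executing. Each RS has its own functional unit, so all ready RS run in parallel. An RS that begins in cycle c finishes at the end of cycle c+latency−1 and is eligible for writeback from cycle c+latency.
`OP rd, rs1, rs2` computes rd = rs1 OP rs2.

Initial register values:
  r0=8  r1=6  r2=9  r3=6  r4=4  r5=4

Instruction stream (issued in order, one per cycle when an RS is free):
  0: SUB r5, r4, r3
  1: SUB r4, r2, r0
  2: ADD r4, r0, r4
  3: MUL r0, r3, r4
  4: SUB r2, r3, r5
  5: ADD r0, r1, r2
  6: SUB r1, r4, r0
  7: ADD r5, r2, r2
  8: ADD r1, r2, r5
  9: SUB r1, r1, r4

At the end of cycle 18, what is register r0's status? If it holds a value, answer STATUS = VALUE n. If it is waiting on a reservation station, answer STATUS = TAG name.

STATUS = VALUE 14

  c1: issue SUB r5<-Add1  regs: r0:8,r1:6,r2:9,r3:6,r4:4,r5:Add1
  c2: issue SUB r4<-Add2  regs: r0:8,r1:6,r2:9,r3:6,r4:Add2,r5:Add1
  c3: stall  regs: r0:8,r1:6,r2:9,r3:6,r4:Add2,r5:Add1
  c4: CDB Add1=-2; issue ADD r4<-Add1  regs: r0:8,r1:6,r2:9,r3:6,r4:Add1,r5:-2
  c5: CDB Add2=1; issue MUL r0<-Mul1  regs: r0:Mul1,r1:6,r2:9,r3:6,r4:Add1,r5:-2
  c6: issue SUB r2<-Add2  regs: r0:Mul1,r1:6,r2:Add2,r3:6,r4:Add1,r5:-2
  c7: stall  regs: r0:Mul1,r1:6,r2:Add2,r3:6,r4:Add1,r5:-2
  c8: CDB Add1=9; issue ADD r0<-Add1  regs: r0:Add1,r1:6,r2:Add2,r3:6,r4:9,r5:-2
  c9: CDB Add2=8; issue SUB r1<-Add2  regs: r0:Add1,r1:Add2,r2:8,r3:6,r4:9,r5:-2
  c10: stall  regs: r0:Add1,r1:Add2,r2:8,r3:6,r4:9,r5:-2
  c11: stall  regs: r0:Add1,r1:Add2,r2:8,r3:6,r4:9,r5:-2
  c12: CDB Add1=14; issue ADD r5<-Add1  regs: r0:14,r1:Add2,r2:8,r3:6,r4:9,r5:Add1
  c13: CDB Mul1=54; stall  regs: r0:14,r1:Add2,r2:8,r3:6,r4:9,r5:Add1
  c14: stall  regs: r0:14,r1:Add2,r2:8,r3:6,r4:9,r5:Add1
  c15: CDB Add1=16; issue ADD r1<-Add1  regs: r0:14,r1:Add1,r2:8,r3:6,r4:9,r5:16
  c16: CDB Add2=-5; issue SUB r1<-Add2  regs: r0:14,r1:Add2,r2:8,r3:6,r4:9,r5:16
  c17: -  regs: r0:14,r1:Add2,r2:8,r3:6,r4:9,r5:16
  c18: CDB Add1=24  regs: r0:14,r1:Add2,r2:8,r3:6,r4:9,r5:16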